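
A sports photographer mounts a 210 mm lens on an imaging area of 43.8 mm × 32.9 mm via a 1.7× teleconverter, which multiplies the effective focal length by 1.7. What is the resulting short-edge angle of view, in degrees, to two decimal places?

Effective focal length f = 210 × 1.7 = 357 mm.
α = 2·arctan(32.9 / (2 × 357)) = 2·arctan(0.04608) ≈ 5.2765°.

5.28°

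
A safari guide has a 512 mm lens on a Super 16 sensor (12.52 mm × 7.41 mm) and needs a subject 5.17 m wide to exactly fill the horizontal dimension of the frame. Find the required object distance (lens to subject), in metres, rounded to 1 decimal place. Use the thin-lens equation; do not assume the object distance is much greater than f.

W: 5.17 m = 5170 mm.
Magnification m = w/W = dᵢ/dₒ; combined with 1/f = 1/dₒ + 1/dᵢ this gives dₒ = f·(1 + W/w).
dₒ = 512 mm × (1 + 5170/12.52) = 512 × 413.9393 ≈ 211936.920 mm = 211.937 m.

211.9 m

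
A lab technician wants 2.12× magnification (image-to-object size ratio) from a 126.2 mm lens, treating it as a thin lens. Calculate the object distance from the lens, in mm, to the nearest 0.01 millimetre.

185.73 mm

With m = dᵢ/dₒ and 1/f = 1/dₒ + 1/dᵢ, substituting dᵢ = m·dₒ gives 1/f = (1 + 1/m)/dₒ, hence dₒ = f·(1 + 1/m).
dₒ = 126.2 × (1 + 1/2.12) = 126.2 × 1.47170 ≈ 185.728 mm.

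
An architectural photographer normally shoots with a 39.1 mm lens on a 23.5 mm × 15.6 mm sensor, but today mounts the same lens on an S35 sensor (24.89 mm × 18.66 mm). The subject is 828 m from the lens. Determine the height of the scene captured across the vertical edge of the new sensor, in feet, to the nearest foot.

The focal length stays 39.1 mm; the relevant sensor dimension is now h = 18.66 mm. Object distance dₒ = 828 m = 828000 mm.
Thin-lens field height W = h·(dₒ − f)/f = 18.66 × (828000 − 39.1)/39.1 ≈ 395134.281 mm = 395134.281/304.8 ft = 1296.37 ft.

1296 ft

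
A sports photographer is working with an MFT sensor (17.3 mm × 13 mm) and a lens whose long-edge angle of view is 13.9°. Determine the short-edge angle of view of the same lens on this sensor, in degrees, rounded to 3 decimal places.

10.467°

From the long-edge AOV: f = 17.3 / (2·tan(6.95°)) = 17.3 / 0.24380 ≈ 70.9605 mm.
Short-edge AOV = 2·arctan(13 / (2 × 70.9605)) = 2·arctan(0.09160) ≈ 10.4674°.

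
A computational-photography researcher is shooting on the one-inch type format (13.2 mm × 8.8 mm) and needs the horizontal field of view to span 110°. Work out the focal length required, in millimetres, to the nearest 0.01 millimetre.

From α = 2·arctan(w/2f) we get f = w / (2·tan(α/2)).
With w = 13.2 mm and α/2 = 55°, tan(α/2) ≈ 1.42815, so f ≈ 13.2 / 2.85630 ≈ 4.6214 mm.

4.62 mm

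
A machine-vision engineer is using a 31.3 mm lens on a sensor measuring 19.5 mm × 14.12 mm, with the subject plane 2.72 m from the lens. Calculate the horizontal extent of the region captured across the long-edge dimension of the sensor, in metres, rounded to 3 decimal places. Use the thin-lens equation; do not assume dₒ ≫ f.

dₒ: 2.72 m = 2720 mm.
Similar triangles through the lens centre give W/dₒ = w/dᵢ; with 1/f = 1/dₒ + 1/dᵢ this gives W = w·(dₒ − f)/f.
W = 19.5 mm × (2720 − 31.3) / 31.3 = 19.5 × 85.9010 ≈ 1675.069 mm = 1.67507 m.

1.675 m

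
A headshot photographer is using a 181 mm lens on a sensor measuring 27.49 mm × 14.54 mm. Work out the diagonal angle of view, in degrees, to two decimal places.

9.82°

Sensor diagonal = √(27.49² + 14.54²) = √967.1117 ≈ 31.0984 mm.
Angle of view α = 2·arctan(d/2f) with d = 31.0984 mm and f = 181 mm.
d/2f = 0.08591; arctan(0.08591) ≈ 4.9101°, so α ≈ 9.8201°.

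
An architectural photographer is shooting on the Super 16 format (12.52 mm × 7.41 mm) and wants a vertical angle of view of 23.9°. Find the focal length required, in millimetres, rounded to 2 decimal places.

17.51 mm

From α = 2·arctan(h/2f) we get f = h / (2·tan(α/2)).
With h = 7.41 mm and α/2 = 11.95°, tan(α/2) ≈ 0.21164, so f ≈ 7.41 / 0.42329 ≈ 17.5058 mm.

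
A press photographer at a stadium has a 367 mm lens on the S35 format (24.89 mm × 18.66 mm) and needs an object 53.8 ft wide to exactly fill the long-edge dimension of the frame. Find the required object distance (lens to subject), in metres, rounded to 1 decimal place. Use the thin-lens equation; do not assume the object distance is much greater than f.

W: 53.8 ft × 304.8 mm/ft = 16398.24 mm.
Magnification m = w/W = dᵢ/dₒ; combined with 1/f = 1/dₒ + 1/dᵢ this gives dₒ = f·(1 + W/w).
dₒ = 367 mm × (1 + 16398.2/24.89) = 367 × 659.8284 ≈ 242157.032 mm = 242.157 m.

242.2 m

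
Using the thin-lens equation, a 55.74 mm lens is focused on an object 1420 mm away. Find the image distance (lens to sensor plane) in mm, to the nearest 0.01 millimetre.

58.02 mm

1/dᵢ = 1/f − 1/dₒ = 1/55.74 − 1/1420 = 0.0172362 mm⁻¹.
dᵢ = 1/0.0172362 ≈ 58.0174 mm.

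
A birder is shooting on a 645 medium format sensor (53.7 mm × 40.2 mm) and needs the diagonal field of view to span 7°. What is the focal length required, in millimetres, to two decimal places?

548.37 mm

Sensor diagonal = √(53.7² + 40.2²) = √4499.7300 ≈ 67.0800 mm.
From α = 2·arctan(d/2f) we get f = d / (2·tan(α/2)).
With d = 67.0800 mm and α/2 = 3.5°, tan(α/2) ≈ 0.06116, so f ≈ 67.0800 / 0.12233 ≈ 548.3744 mm.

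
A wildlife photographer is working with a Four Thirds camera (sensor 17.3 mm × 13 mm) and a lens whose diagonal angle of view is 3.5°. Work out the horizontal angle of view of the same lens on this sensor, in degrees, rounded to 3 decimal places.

2.798°

Sensor diagonal = √(17.3² + 13²) = √468.2900 ≈ 21.6400 mm.
From the diagonal AOV: f = 21.6400 / (2·tan(1.75°)) = 21.6400 / 0.06111 ≈ 354.1416 mm.
Horizontal AOV = 2·arctan(17.3 / (2 × 354.1416)) = 2·arctan(0.02443) ≈ 2.7984°.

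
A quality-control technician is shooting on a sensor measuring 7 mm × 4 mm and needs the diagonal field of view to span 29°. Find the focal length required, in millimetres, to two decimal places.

15.59 mm

Sensor diagonal = √(7² + 4²) = √65.0000 ≈ 8.0623 mm.
From α = 2·arctan(d/2f) we get f = d / (2·tan(α/2)).
With d = 8.0623 mm and α/2 = 14.5°, tan(α/2) ≈ 0.25862, so f ≈ 8.0623 / 0.51724 ≈ 15.5872 mm.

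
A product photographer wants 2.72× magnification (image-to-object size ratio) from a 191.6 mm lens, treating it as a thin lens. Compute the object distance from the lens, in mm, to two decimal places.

With m = dᵢ/dₒ and 1/f = 1/dₒ + 1/dᵢ, substituting dᵢ = m·dₒ gives 1/f = (1 + 1/m)/dₒ, hence dₒ = f·(1 + 1/m).
dₒ = 191.6 × (1 + 1/2.72) = 191.6 × 1.36765 ≈ 262.041 mm.

262.04 mm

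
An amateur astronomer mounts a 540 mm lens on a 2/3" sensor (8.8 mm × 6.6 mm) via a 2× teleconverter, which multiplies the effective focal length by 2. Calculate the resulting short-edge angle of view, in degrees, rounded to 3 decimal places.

Effective focal length f = 540 × 2 = 1080 mm.
α = 2·arctan(6.6 / (2 × 1080)) = 2·arctan(0.00306) ≈ 0.3501°.

0.350°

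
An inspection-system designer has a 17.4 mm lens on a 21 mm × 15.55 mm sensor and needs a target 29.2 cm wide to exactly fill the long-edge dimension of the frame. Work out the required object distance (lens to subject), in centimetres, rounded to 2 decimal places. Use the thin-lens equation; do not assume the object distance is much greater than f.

W: 29.2 cm = 292 mm.
Magnification m = w/W = dᵢ/dₒ; combined with 1/f = 1/dₒ + 1/dᵢ this gives dₒ = f·(1 + W/w).
dₒ = 17.4 mm × (1 + 292/21) = 17.4 × 14.9048 ≈ 259.343 mm = 25.9343 cm.

25.93 cm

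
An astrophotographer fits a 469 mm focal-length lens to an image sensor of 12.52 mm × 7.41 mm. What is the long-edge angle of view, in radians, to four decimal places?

0.0267 rad

Angle of view α = 2·arctan(w/2f) with w = 12.52 mm and f = 469 mm.
w/2f = 0.01335; arctan(0.01335) ≈ 0.0133 rad, so α ≈ 0.0267 rad.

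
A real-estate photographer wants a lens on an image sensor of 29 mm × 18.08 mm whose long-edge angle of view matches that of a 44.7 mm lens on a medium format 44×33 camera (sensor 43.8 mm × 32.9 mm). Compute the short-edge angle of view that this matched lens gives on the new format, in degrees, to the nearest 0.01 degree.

33.97°

Equal long-edge AOV ⇒ f₂ = f₁ · 29/43.8 = 44.7 × 0.66210 ≈ 29.5959 mm.
Short-edge AOV on the new format = 2·arctan(18.08 / (2 × 29.5959)) = 2·arctan(0.30545) ≈ 33.9704°.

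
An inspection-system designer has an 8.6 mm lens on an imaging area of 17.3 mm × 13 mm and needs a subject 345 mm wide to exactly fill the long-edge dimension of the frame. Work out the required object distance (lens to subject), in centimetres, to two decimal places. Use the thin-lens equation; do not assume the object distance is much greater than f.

Magnification m = w/W = dᵢ/dₒ; combined with 1/f = 1/dₒ + 1/dᵢ this gives dₒ = f·(1 + W/w).
dₒ = 8.6 mm × (1 + 345/17.3) = 8.6 × 20.9422 ≈ 180.103 mm = 18.0103 cm.

18.01 cm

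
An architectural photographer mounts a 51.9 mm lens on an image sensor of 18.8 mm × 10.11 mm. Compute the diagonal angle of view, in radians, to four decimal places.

Sensor diagonal = √(18.8² + 10.11²) = √455.6521 ≈ 21.3460 mm.
Angle of view α = 2·arctan(d/2f) with d = 21.3460 mm and f = 51.9 mm.
d/2f = 0.20565; arctan(0.20565) ≈ 0.2028 rad, so α ≈ 0.4056 rad.

0.4056 rad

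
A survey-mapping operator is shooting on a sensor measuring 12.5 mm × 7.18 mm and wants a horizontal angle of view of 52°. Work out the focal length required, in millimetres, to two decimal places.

From α = 2·arctan(w/2f) we get f = w / (2·tan(α/2)).
With w = 12.5 mm and α/2 = 26°, tan(α/2) ≈ 0.48773, so f ≈ 12.5 / 0.97547 ≈ 12.8144 mm.

12.81 mm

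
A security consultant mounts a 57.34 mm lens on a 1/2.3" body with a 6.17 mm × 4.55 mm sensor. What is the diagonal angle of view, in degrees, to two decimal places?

7.65°

Sensor diagonal = √(6.17² + 4.55²) = √58.7714 ≈ 7.6663 mm.
Angle of view α = 2·arctan(d/2f) with d = 7.6663 mm and f = 57.34 mm.
d/2f = 0.06685; arctan(0.06685) ≈ 3.8245°, so α ≈ 7.6490°.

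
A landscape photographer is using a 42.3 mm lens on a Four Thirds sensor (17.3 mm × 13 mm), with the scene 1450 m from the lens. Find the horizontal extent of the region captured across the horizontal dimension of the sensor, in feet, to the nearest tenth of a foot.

dₒ: 1450 m = 1.45e+06 mm.
Similar triangles through the lens centre give W/dₒ = w/dᵢ; with 1/f = 1/dₒ + 1/dᵢ this gives W = w·(dₒ − f)/f.
W = 17.3 mm × (1.45e+06 − 42.3) / 42.3 = 17.3 × 34277.9598 ≈ 593008.705 mm = 593008.705/304.8 ft = 1945.57 ft.

1945.6 ft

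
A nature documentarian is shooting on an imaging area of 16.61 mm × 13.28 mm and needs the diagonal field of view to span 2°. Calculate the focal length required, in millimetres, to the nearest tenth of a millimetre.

Sensor diagonal = √(16.61² + 13.28²) = √452.2505 ≈ 21.2662 mm.
From α = 2·arctan(d/2f) we get f = d / (2·tan(α/2)).
With d = 21.2662 mm and α/2 = 1°, tan(α/2) ≈ 0.01746, so f ≈ 21.2662 / 0.03491 ≈ 609.1694 mm.

609.2 mm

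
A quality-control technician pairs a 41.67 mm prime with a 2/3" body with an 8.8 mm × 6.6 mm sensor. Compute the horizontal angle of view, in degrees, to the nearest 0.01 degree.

12.06°

Angle of view α = 2·arctan(w/2f) with w = 8.8 mm and f = 41.67 mm.
w/2f = 0.10559; arctan(0.10559) ≈ 6.0276°, so α ≈ 12.0552°.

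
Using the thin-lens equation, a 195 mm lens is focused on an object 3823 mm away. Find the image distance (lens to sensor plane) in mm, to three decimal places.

205.481 mm

1/dᵢ = 1/f − 1/dₒ = 1/195 − 1/3823 = 0.0048666 mm⁻¹.
dᵢ = 1/0.0048666 ≈ 205.4810 mm.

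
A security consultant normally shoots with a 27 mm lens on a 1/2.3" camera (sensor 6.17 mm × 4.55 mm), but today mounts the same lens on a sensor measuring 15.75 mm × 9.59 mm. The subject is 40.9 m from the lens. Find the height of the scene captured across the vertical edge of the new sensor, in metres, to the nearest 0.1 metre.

The focal length stays 27 mm; the relevant sensor dimension is now h = 9.59 mm. Object distance dₒ = 40.9 m = 40900 mm.
Thin-lens field height W = h·(dₒ − f)/f = 9.59 × (40900 − 27)/27 ≈ 14517.484 mm = 14.5175 m.

14.5 m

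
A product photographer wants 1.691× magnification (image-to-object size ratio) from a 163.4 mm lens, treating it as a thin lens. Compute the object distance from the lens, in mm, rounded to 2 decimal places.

260.03 mm

With m = dᵢ/dₒ and 1/f = 1/dₒ + 1/dᵢ, substituting dᵢ = m·dₒ gives 1/f = (1 + 1/m)/dₒ, hence dₒ = f·(1 + 1/m).
dₒ = 163.4 × (1 + 1/1.691) = 163.4 × 1.59137 ≈ 260.029 mm.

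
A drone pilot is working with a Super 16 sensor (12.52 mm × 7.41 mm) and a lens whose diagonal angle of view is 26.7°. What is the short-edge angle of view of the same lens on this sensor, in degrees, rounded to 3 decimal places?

Sensor diagonal = √(12.52² + 7.41²) = √211.6585 ≈ 14.5485 mm.
From the diagonal AOV: f = 14.5485 / (2·tan(13.35°)) = 14.5485 / 0.47462 ≈ 30.6527 mm.
Short-edge AOV = 2·arctan(7.41 / (2 × 30.6527)) = 2·arctan(0.12087) ≈ 13.7838°.

13.784°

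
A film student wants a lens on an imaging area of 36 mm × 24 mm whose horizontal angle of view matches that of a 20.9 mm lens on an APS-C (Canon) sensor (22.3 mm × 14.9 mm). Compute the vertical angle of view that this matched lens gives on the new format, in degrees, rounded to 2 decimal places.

Equal horizontal AOV ⇒ f₂ = f₁ · 36/22.3 = 20.9 × 1.61435 ≈ 33.7399 mm.
Vertical AOV on the new format = 2·arctan(24 / (2 × 33.7399)) = 2·arctan(0.35566) ≈ 39.1571°.

39.16°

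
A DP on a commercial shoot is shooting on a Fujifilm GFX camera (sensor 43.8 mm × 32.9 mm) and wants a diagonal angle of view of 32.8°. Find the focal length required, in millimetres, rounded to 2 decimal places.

Sensor diagonal = √(43.8² + 32.9²) = √3000.8500 ≈ 54.7800 mm.
From α = 2·arctan(d/2f) we get f = d / (2·tan(α/2)).
With d = 54.7800 mm and α/2 = 16.4°, tan(α/2) ≈ 0.29432, so f ≈ 54.7800 / 0.58863 ≈ 93.0633 mm.

93.06 mm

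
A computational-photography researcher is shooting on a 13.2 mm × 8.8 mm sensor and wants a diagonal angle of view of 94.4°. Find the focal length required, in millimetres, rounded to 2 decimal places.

Sensor diagonal = √(13.2² + 8.8²) = √251.6800 ≈ 15.8644 mm.
From α = 2·arctan(d/2f) we get f = d / (2·tan(α/2)).
With d = 15.8644 mm and α/2 = 47.2°, tan(α/2) ≈ 1.07990, so f ≈ 15.8644 / 2.15980 ≈ 7.3453 mm.

7.35 mm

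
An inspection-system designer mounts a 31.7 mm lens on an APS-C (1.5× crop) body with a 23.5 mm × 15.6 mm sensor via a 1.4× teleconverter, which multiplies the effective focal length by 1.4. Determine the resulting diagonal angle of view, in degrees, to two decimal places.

35.26°

Effective focal length f = 31.7 × 1.4 = 44.38 mm.
Sensor diagonal = √(23.5² + 15.6²) = √795.6100 ≈ 28.2066 mm.
α = 2·arctan(28.207 / (2 × 44.38)) = 2·arctan(0.31778) ≈ 35.2589°.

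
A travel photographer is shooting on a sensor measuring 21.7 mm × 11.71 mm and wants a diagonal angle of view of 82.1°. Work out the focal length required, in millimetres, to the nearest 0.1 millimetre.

Sensor diagonal = √(21.7² + 11.71²) = √608.0141 ≈ 24.6579 mm.
From α = 2·arctan(d/2f) we get f = d / (2·tan(α/2)).
With d = 24.6579 mm and α/2 = 41.05°, tan(α/2) ≈ 0.87082, so f ≈ 24.6579 / 1.74164 ≈ 14.1579 mm.

14.2 mm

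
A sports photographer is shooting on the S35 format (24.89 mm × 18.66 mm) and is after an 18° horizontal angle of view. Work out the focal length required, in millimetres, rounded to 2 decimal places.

From α = 2·arctan(w/2f) we get f = w / (2·tan(α/2)).
With w = 24.89 mm and α/2 = 9°, tan(α/2) ≈ 0.15838, so f ≈ 24.89 / 0.31677 ≈ 78.5746 mm.

78.57 mm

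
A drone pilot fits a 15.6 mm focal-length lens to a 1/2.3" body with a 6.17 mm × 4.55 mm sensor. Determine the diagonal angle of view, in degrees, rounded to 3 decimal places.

27.610°

Sensor diagonal = √(6.17² + 4.55²) = √58.7714 ≈ 7.6663 mm.
Angle of view α = 2·arctan(d/2f) with d = 7.6663 mm and f = 15.6 mm.
d/2f = 0.24571; arctan(0.24571) ≈ 13.8048°, so α ≈ 27.6097°.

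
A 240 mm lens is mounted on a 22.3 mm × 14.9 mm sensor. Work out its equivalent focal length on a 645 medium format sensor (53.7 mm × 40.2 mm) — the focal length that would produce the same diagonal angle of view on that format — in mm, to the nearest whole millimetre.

600 mm

Sensor diagonal = √(22.3² + 14.9²) = √719.3000 ≈ 26.8198 mm.
Sensor diagonal = √(53.7² + 40.2²) = √4499.7300 ≈ 67.0800 mm.
Equal angle of view means equal diagonal/f ratio, so f₂ = f₁ · (diagonal₂/diagonal₁) = 240 × 67.0800/26.8198.
f₂ = 240 × 2.50114 ≈ 600.274 mm.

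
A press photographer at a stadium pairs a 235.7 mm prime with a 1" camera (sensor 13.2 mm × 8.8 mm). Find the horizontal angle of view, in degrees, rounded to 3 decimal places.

Angle of view α = 2·arctan(w/2f) with w = 13.2 mm and f = 235.7 mm.
w/2f = 0.02800; arctan(0.02800) ≈ 1.6040°, so α ≈ 3.2079°.

3.208°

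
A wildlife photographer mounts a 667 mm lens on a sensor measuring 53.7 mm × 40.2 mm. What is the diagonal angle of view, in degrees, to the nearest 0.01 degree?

5.76°

Sensor diagonal = √(53.7² + 40.2²) = √4499.7300 ≈ 67.0800 mm.
Angle of view α = 2·arctan(d/2f) with d = 67.0800 mm and f = 667 mm.
d/2f = 0.05028; arctan(0.05028) ≈ 2.8787°, so α ≈ 5.7574°.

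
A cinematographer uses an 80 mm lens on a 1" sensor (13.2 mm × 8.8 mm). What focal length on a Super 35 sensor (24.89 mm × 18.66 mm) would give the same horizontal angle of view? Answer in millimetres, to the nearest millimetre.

151 mm

Equal angle of view means equal width/f ratio, so f₂ = f₁ · (width₂/width₁) = 80 × 24.89/13.2.
f₂ = 80 × 1.88561 ≈ 150.848 mm.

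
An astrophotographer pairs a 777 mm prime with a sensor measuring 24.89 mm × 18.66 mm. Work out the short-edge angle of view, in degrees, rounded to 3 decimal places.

1.376°

Angle of view α = 2·arctan(h/2f) with h = 18.66 mm and f = 777 mm.
h/2f = 0.01201; arctan(0.01201) ≈ 0.6880°, so α ≈ 1.3759°.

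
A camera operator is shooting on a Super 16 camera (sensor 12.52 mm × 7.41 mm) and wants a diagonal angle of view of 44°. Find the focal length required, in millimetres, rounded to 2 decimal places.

18.00 mm

Sensor diagonal = √(12.52² + 7.41²) = √211.6585 ≈ 14.5485 mm.
From α = 2·arctan(d/2f) we get f = d / (2·tan(α/2)).
With d = 14.5485 mm and α/2 = 22°, tan(α/2) ≈ 0.40403, so f ≈ 14.5485 / 0.80805 ≈ 18.0044 mm.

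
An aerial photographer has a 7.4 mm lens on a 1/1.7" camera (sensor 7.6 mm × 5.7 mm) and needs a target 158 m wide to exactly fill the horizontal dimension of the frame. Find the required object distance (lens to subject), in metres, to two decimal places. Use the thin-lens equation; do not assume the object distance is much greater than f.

153.85 m

W: 158 m = 158000 mm.
Magnification m = w/W = dᵢ/dₒ; combined with 1/f = 1/dₒ + 1/dᵢ this gives dₒ = f·(1 + W/w).
dₒ = 7.4 mm × (1 + 158000/7.6) = 7.4 × 20790.4737 ≈ 153849.505 mm = 153.85 m.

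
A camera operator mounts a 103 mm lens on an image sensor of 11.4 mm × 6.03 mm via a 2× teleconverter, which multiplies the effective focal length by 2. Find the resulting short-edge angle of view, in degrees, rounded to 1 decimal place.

1.7°

Effective focal length f = 103 × 2 = 206 mm.
α = 2·arctan(6.03 / (2 × 206)) = 2·arctan(0.01464) ≈ 1.6770°.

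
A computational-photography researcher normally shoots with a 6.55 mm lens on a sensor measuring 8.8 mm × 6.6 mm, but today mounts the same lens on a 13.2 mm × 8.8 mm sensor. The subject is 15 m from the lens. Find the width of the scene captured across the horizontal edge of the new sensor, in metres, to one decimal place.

The focal length stays 6.55 mm; the relevant sensor dimension is now w = 13.2 mm. Object distance dₒ = 15 m = 15000 mm.
Thin-lens field width W = w·(dₒ − f)/f = 13.2 × (15000 − 6.55)/6.55 ≈ 30215.808 mm = 30.2158 m.

30.2 m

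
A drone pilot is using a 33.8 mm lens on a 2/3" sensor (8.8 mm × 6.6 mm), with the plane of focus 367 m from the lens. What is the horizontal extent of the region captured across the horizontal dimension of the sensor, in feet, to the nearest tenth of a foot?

dₒ: 367 m = 367000 mm.
Similar triangles through the lens centre give W/dₒ = w/dᵢ; with 1/f = 1/dₒ + 1/dᵢ this gives W = w·(dₒ − f)/f.
W = 8.8 mm × (367000 − 33.8) / 33.8 = 8.8 × 10856.9882 ≈ 95541.496 mm = 95541.496/304.8 ft = 313.456 ft.

313.5 ft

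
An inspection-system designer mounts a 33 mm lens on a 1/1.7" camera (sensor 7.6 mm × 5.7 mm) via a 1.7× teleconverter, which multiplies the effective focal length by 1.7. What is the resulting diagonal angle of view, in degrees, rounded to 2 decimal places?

Effective focal length f = 33 × 1.7 = 56.1 mm.
Sensor diagonal = √(7.6² + 5.7²) = √90.2500 ≈ 9.5000 mm.
α = 2·arctan(9.500 / (2 × 56.1)) = 2·arctan(0.08467) ≈ 9.6794°.

9.68°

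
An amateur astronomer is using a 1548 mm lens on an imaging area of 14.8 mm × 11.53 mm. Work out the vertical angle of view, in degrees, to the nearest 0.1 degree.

0.4°

Angle of view α = 2·arctan(h/2f) with h = 11.53 mm and f = 1548 mm.
h/2f = 0.00372; arctan(0.00372) ≈ 0.2134°, so α ≈ 0.4268°.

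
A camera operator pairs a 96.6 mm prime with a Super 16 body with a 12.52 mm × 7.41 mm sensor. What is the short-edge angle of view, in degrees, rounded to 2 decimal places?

Angle of view α = 2·arctan(h/2f) with h = 7.41 mm and f = 96.6 mm.
h/2f = 0.03835; arctan(0.03835) ≈ 2.1964°, so α ≈ 4.3929°.

4.39°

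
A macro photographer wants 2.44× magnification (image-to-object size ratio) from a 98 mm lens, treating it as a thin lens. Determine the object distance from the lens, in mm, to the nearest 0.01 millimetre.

138.16 mm

With m = dᵢ/dₒ and 1/f = 1/dₒ + 1/dᵢ, substituting dᵢ = m·dₒ gives 1/f = (1 + 1/m)/dₒ, hence dₒ = f·(1 + 1/m).
dₒ = 98 × (1 + 1/2.44) = 98 × 1.40984 ≈ 138.164 mm.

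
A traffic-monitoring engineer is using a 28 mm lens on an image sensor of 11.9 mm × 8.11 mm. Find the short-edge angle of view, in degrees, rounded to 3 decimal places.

Angle of view α = 2·arctan(h/2f) with h = 8.11 mm and f = 28 mm.
h/2f = 0.14482; arctan(0.14482) ≈ 8.2404°, so α ≈ 16.4807°.

16.481°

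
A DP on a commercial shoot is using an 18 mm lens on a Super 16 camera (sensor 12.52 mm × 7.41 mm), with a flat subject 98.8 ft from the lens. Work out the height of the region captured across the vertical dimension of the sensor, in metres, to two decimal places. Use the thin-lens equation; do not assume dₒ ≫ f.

dₒ: 98.8 ft × 304.8 mm/ft = 30114.24 mm.
Similar triangles through the lens centre give W/dₒ = h/dᵢ; with 1/f = 1/dₒ + 1/dᵢ this gives W = h·(dₒ − f)/f.
W = 7.41 mm × (30114.2 − 18) / 18 = 7.41 × 1672.0133 ≈ 12389.618 mm = 12.3896 m.

12.39 m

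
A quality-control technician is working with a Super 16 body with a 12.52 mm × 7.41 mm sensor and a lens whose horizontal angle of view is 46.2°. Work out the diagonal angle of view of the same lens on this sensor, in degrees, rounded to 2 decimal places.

52.73°

From the horizontal AOV: f = 12.52 / (2·tan(23.1°)) = 12.52 / 0.85307 ≈ 14.6764 mm.
Sensor diagonal = √(12.52² + 7.41²) = √211.6585 ≈ 14.5485 mm.
Diagonal AOV = 2·arctan(14.5485 / (2 × 14.6764)) = 2·arctan(0.49564) ≈ 52.7300°.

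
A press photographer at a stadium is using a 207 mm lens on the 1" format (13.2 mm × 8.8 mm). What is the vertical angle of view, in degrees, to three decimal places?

Angle of view α = 2·arctan(h/2f) with h = 8.8 mm and f = 207 mm.
h/2f = 0.02126; arctan(0.02126) ≈ 1.2177°, so α ≈ 2.4354°.

2.435°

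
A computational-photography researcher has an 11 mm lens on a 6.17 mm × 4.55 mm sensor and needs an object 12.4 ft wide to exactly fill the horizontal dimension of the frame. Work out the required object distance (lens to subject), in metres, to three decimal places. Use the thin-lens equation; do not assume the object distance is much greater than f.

W: 12.4 ft × 304.8 mm/ft = 3779.52 mm.
Magnification m = w/W = dᵢ/dₒ; combined with 1/f = 1/dₒ + 1/dᵢ this gives dₒ = f·(1 + W/w).
dₒ = 11 mm × (1 + 3779.52/6.17) = 11 × 613.5640 ≈ 6749.204 mm = 6.7492 m.

6.749 m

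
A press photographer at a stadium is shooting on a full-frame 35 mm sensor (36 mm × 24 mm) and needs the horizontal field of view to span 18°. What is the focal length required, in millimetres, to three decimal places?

From α = 2·arctan(w/2f) we get f = w / (2·tan(α/2)).
With w = 36 mm and α/2 = 9°, tan(α/2) ≈ 0.15838, so f ≈ 36 / 0.31677 ≈ 113.6475 mm.

113.648 mm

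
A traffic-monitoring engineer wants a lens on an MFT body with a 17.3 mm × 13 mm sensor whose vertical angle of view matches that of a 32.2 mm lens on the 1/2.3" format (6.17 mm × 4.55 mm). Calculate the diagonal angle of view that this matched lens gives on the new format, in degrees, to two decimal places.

13.42°

Equal vertical AOV ⇒ f₂ = f₁ · 13/4.55 = 32.2 × 2.85714 ≈ 92.0000 mm.
Sensor diagonal = √(17.3² + 13²) = √468.2900 ≈ 21.6400 mm.
Diagonal AOV on the new format = 2·arctan(21.6400 / (2 × 92.0000)) = 2·arctan(0.11761) ≈ 13.4153°.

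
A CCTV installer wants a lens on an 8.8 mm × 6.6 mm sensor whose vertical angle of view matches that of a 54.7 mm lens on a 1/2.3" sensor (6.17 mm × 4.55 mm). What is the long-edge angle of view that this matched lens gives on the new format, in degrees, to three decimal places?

6.348°

Equal vertical AOV ⇒ f₂ = f₁ · 6.6/4.55 = 54.7 × 1.45055 ≈ 79.3451 mm.
Long-edge AOV on the new format = 2·arctan(8.8 / (2 × 79.3451)) = 2·arctan(0.05545) ≈ 6.3481°.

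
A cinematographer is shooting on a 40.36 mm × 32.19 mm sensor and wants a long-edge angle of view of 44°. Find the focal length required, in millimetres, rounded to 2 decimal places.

49.95 mm

From α = 2·arctan(w/2f) we get f = w / (2·tan(α/2)).
With w = 40.36 mm and α/2 = 22°, tan(α/2) ≈ 0.40403, so f ≈ 40.36 / 0.80805 ≈ 49.9473 mm.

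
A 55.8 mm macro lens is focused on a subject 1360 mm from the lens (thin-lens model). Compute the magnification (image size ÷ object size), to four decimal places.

Thin lens: 1/f = 1/dₒ + 1/dᵢ → 1/dᵢ = 1/55.8 − 1/1360 = 0.0171859 mm⁻¹, so dᵢ ≈ 58.1874 mm.
Magnification m = dᵢ/dₒ = 58.1874/1360 ≈ 0.04278.

0.0428×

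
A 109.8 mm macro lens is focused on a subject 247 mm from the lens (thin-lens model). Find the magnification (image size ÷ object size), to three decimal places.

Thin lens: 1/f = 1/dₒ + 1/dᵢ → 1/dᵢ = 1/109.8 − 1/247 = 0.0050589 mm⁻¹, so dᵢ ≈ 197.6720 mm.
Magnification m = dᵢ/dₒ = 197.6720/247 ≈ 0.80029.

0.800×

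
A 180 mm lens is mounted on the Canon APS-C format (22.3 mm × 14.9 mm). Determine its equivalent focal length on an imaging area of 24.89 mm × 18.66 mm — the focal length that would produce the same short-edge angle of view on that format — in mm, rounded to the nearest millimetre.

225 mm

Equal angle of view means equal height/f ratio, so f₂ = f₁ · (height₂/height₁) = 180 × 18.66/14.9.
f₂ = 180 × 1.25235 ≈ 225.423 mm.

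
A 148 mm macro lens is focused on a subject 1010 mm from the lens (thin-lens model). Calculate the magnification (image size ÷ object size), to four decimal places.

0.1717×

Thin lens: 1/f = 1/dₒ + 1/dᵢ → 1/dᵢ = 1/148 − 1/1010 = 0.0057667 mm⁻¹, so dᵢ ≈ 173.4107 mm.
Magnification m = dᵢ/dₒ = 173.4107/1010 ≈ 0.17169.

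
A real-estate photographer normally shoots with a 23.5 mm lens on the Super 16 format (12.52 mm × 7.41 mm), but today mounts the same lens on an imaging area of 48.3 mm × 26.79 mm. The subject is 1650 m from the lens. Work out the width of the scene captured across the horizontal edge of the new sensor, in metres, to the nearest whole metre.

3391 m

The focal length stays 23.5 mm; the relevant sensor dimension is now w = 48.3 mm. Object distance dₒ = 1650 m = 1.65e+06 mm.
Thin-lens field width W = w·(dₒ − f)/f = 48.3 × (1.65e+06 − 23.5)/23.5 ≈ 3391228.296 mm = 3391.23 m.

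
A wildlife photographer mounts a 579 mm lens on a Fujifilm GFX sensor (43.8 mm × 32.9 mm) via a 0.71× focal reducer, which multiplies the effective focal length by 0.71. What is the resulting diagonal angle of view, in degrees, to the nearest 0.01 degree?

Effective focal length f = 579 × 0.71 = 411.09 mm.
Sensor diagonal = √(43.8² + 32.9²) = √3000.8500 ≈ 54.7800 mm.
α = 2·arctan(54.780 / (2 × 411.09)) = 2·arctan(0.06663) ≈ 7.6237°.

7.62°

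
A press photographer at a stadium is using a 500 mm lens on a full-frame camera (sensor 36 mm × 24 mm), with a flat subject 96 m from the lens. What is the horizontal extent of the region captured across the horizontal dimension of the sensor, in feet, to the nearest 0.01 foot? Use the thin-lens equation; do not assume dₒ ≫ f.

dₒ: 96 m = 96000 mm.
Similar triangles through the lens centre give W/dₒ = w/dᵢ; with 1/f = 1/dₒ + 1/dᵢ this gives W = w·(dₒ − f)/f.
W = 36 mm × (96000 − 500) / 500 = 36 × 191.0000 ≈ 6876.000 mm = 6876.000/304.8 ft = 22.5591 ft.

22.56 ft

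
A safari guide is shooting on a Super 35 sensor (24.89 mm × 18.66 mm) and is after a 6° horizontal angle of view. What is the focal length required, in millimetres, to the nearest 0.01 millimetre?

237.46 mm

From α = 2·arctan(w/2f) we get f = w / (2·tan(α/2)).
With w = 24.89 mm and α/2 = 3°, tan(α/2) ≈ 0.05241, so f ≈ 24.89 / 0.10482 ≈ 237.4647 mm.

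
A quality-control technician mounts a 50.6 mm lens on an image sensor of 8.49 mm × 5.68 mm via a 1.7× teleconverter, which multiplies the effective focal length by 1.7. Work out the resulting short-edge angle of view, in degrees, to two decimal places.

Effective focal length f = 50.6 × 1.7 = 86.02 mm.
α = 2·arctan(5.68 / (2 × 86.02)) = 2·arctan(0.03302) ≈ 3.7819°.

3.78°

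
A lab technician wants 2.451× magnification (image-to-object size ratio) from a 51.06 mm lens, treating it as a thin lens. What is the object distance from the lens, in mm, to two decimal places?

71.89 mm

With m = dᵢ/dₒ and 1/f = 1/dₒ + 1/dᵢ, substituting dᵢ = m·dₒ gives 1/f = (1 + 1/m)/dₒ, hence dₒ = f·(1 + 1/m).
dₒ = 51.06 × (1 + 1/2.451) = 51.06 × 1.40800 ≈ 71.892 mm.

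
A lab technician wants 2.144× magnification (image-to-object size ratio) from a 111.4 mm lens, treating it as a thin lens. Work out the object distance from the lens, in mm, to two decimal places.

163.36 mm

With m = dᵢ/dₒ and 1/f = 1/dₒ + 1/dᵢ, substituting dᵢ = m·dₒ gives 1/f = (1 + 1/m)/dₒ, hence dₒ = f·(1 + 1/m).
dₒ = 111.4 × (1 + 1/2.144) = 111.4 × 1.46642 ≈ 163.359 mm.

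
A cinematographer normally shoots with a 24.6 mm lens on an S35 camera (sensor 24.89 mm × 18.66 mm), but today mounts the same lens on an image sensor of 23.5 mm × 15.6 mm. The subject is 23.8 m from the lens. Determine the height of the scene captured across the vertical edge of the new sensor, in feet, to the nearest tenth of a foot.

49.5 ft

The focal length stays 24.6 mm; the relevant sensor dimension is now h = 15.6 mm. Object distance dₒ = 23.8 m = 23800 mm.
Thin-lens field height W = h·(dₒ − f)/f = 15.6 × (23800 − 24.6)/24.6 ≈ 15077.083 mm = 15077.083/304.8 ft = 49.4655 ft.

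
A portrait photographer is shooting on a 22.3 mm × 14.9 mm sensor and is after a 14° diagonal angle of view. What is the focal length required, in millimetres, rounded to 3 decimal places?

109.215 mm

Sensor diagonal = √(22.3² + 14.9²) = √719.3000 ≈ 26.8198 mm.
From α = 2·arctan(d/2f) we get f = d / (2·tan(α/2)).
With d = 26.8198 mm and α/2 = 7°, tan(α/2) ≈ 0.12278, so f ≈ 26.8198 / 0.24557 ≈ 109.2147 mm.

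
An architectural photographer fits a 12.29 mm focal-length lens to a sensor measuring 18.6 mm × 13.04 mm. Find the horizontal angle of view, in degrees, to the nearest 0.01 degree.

74.23°

Angle of view α = 2·arctan(w/2f) with w = 18.6 mm and f = 12.29 mm.
w/2f = 0.75671; arctan(0.75671) ≈ 37.1153°, so α ≈ 74.2305°.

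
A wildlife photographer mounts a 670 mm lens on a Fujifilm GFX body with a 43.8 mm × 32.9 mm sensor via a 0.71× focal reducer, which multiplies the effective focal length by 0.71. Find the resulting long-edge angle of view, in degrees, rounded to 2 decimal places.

Effective focal length f = 670 × 0.71 = 475.7 mm.
α = 2·arctan(43.8 / (2 × 475.7)) = 2·arctan(0.04604) ≈ 5.2718°.

5.27°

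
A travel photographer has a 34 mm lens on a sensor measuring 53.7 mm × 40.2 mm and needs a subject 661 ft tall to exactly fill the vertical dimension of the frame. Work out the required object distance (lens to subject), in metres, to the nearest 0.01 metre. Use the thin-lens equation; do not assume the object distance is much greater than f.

W: 661 ft × 304.8 mm/ft = 201472.79 mm.
Magnification m = h/W = dᵢ/dₒ; combined with 1/f = 1/dₒ + 1/dᵢ this gives dₒ = f·(1 + W/h).
dₒ = 34 mm × (1 + 201473/40.2) = 34 × 5012.7610 ≈ 170433.875 mm = 170.434 m.

170.43 m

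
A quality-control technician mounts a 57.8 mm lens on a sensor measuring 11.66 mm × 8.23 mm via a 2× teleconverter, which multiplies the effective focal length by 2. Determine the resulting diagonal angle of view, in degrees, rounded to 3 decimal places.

7.065°

Effective focal length f = 57.8 × 2 = 115.6 mm.
Sensor diagonal = √(11.66² + 8.23²) = √203.6885 ≈ 14.2719 mm.
α = 2·arctan(14.272 / (2 × 115.6)) = 2·arctan(0.06173) ≈ 7.0648°.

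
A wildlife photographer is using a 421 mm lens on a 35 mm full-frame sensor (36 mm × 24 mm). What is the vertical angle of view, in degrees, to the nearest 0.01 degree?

Angle of view α = 2·arctan(h/2f) with h = 24 mm and f = 421 mm.
h/2f = 0.02850; arctan(0.02850) ≈ 1.6327°, so α ≈ 3.2654°.

3.27°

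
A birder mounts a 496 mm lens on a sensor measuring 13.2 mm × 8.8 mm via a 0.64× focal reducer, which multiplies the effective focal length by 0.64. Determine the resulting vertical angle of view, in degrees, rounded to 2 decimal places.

Effective focal length f = 496 × 0.64 = 317.44 mm.
α = 2·arctan(8.8 / (2 × 317.44)) = 2·arctan(0.01386) ≈ 1.5882°.

1.59°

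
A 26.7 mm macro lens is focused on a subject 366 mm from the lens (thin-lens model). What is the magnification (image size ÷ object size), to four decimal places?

Thin lens: 1/f = 1/dₒ + 1/dᵢ → 1/dᵢ = 1/26.7 − 1/366 = 0.0347209 mm⁻¹, so dᵢ ≈ 28.8011 mm.
Magnification m = dᵢ/dₒ = 28.8011/366 ≈ 0.07869.

0.0787×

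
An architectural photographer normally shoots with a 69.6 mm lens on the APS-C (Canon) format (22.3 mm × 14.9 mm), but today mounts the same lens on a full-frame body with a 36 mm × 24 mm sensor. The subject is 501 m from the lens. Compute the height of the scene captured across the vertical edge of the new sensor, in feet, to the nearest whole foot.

The focal length stays 69.6 mm; the relevant sensor dimension is now h = 24 mm. Object distance dₒ = 501 m = 501000 mm.
Thin-lens field height W = h·(dₒ − f)/f = 24 × (501000 − 69.6)/69.6 ≈ 172734.621 mm = 172734.621/304.8 ft = 566.715 ft.

567 ft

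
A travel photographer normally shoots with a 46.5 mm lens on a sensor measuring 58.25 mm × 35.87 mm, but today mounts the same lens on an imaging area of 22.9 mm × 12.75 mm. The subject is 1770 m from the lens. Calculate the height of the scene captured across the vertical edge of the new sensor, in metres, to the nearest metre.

485 m

The focal length stays 46.5 mm; the relevant sensor dimension is now h = 12.75 mm. Object distance dₒ = 1770 m = 1.77e+06 mm.
Thin-lens field height W = h·(dₒ − f)/f = 12.75 × (1.77e+06 − 46.5)/46.5 ≈ 485309.831 mm = 485.31 m.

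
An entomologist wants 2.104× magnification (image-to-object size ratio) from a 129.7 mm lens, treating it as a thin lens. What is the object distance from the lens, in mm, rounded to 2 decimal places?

191.34 mm

With m = dᵢ/dₒ and 1/f = 1/dₒ + 1/dᵢ, substituting dᵢ = m·dₒ gives 1/f = (1 + 1/m)/dₒ, hence dₒ = f·(1 + 1/m).
dₒ = 129.7 × (1 + 1/2.104) = 129.7 × 1.47529 ≈ 191.344 mm.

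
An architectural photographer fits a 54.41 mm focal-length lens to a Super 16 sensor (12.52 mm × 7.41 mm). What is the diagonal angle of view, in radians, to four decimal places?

0.2658 rad

Sensor diagonal = √(12.52² + 7.41²) = √211.6585 ≈ 14.5485 mm.
Angle of view α = 2·arctan(d/2f) with d = 14.5485 mm and f = 54.41 mm.
d/2f = 0.13369; arctan(0.13369) ≈ 0.1329 rad, so α ≈ 0.2658 rad.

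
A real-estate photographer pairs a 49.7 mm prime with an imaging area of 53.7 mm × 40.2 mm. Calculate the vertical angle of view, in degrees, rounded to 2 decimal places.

44.04°

Angle of view α = 2·arctan(h/2f) with h = 40.2 mm and f = 49.7 mm.
h/2f = 0.40443; arctan(0.40443) ≈ 22.0197°, so α ≈ 44.0394°.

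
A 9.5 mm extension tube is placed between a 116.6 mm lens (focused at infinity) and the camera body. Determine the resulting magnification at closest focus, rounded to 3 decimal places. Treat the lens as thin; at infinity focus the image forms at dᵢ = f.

The tube moves the image plane from f to f + e, so dᵢ = 116.6 + 9.5 = 126.1 mm. Focus is achieved when 1/f = 1/dₒ + 1/dᵢ, giving dₒ = 1/(1/f − 1/(f+e)).
Magnification m = dᵢ/dₒ = (f+e)·(1/f − 1/(f+e)) = e/f = 9.5/116.6 ≈ 0.0815.

0.081×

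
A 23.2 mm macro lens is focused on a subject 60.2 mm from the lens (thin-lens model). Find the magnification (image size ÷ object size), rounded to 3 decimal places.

0.627×

Thin lens: 1/f = 1/dₒ + 1/dᵢ → 1/dᵢ = 1/23.2 − 1/60.2 = 0.0264922 mm⁻¹, so dᵢ ≈ 37.7470 mm.
Magnification m = dᵢ/dₒ = 37.7470/60.2 ≈ 0.62703.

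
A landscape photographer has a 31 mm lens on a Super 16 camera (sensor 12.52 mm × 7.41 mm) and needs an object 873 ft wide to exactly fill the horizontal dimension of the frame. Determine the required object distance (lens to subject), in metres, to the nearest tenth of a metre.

658.9 m

W: 873 ft × 304.8 mm/ft = 266090.39 mm.
Magnification m = w/W = dᵢ/dₒ; combined with 1/f = 1/dₒ + 1/dᵢ this gives dₒ = f·(1 + W/w).
dₒ = 31 mm × (1 + 266090/12.52) = 31 × 21254.2262 ≈ 658881.011 mm = 658.881 m.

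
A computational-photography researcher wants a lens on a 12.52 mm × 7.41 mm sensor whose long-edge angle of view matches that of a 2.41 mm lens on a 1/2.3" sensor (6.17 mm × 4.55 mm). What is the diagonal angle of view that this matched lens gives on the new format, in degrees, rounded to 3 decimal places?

Equal long-edge AOV ⇒ f₂ = f₁ · 12.52/6.17 = 2.41 × 2.02917 ≈ 4.8903 mm.
Sensor diagonal = √(12.52² + 7.41²) = √211.6585 ≈ 14.5485 mm.
Diagonal AOV on the new format = 2·arctan(14.5485 / (2 × 4.8903)) = 2·arctan(1.48748) ≈ 112.1759°.

112.176°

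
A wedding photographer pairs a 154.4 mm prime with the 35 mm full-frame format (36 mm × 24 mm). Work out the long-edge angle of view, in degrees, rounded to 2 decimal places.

13.30°

Angle of view α = 2·arctan(w/2f) with w = 36 mm and f = 154.4 mm.
w/2f = 0.11658; arctan(0.11658) ≈ 6.6495°, so α ≈ 13.2991°.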